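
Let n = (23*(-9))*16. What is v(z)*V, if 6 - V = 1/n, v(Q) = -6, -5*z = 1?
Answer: -19873/552 ≈ -36.002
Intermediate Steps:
z = -1/5 (z = -1/5*1 = -1/5 ≈ -0.20000)
n = -3312 (n = -207*16 = -3312)
V = 19873/3312 (V = 6 - 1/(-3312) = 6 - 1*(-1/3312) = 6 + 1/3312 = 19873/3312 ≈ 6.0003)
v(z)*V = -6*19873/3312 = -19873/552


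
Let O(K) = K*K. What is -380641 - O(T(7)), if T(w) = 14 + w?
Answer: -381082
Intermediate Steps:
O(K) = K**2
-380641 - O(T(7)) = -380641 - (14 + 7)**2 = -380641 - 1*21**2 = -380641 - 1*441 = -380641 - 441 = -381082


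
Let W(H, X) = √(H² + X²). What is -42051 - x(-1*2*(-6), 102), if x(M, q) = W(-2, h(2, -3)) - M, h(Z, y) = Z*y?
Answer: -42039 - 2*√10 ≈ -42045.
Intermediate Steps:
x(M, q) = -M + 2*√10 (x(M, q) = √((-2)² + (2*(-3))²) - M = √(4 + (-6)²) - M = √(4 + 36) - M = √40 - M = 2*√10 - M = -M + 2*√10)
-42051 - x(-1*2*(-6), 102) = -42051 - (-(-1*2)*(-6) + 2*√10) = -42051 - (-(-2)*(-6) + 2*√10) = -42051 - (-1*12 + 2*√10) = -42051 - (-12 + 2*√10) = -42051 + (12 - 2*√10) = -42039 - 2*√10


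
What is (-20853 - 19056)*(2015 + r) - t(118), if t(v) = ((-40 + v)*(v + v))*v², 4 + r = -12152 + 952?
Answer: 110410809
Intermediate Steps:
r = -11204 (r = -4 + (-12152 + 952) = -4 - 11200 = -11204)
t(v) = 2*v³*(-40 + v) (t(v) = ((-40 + v)*(2*v))*v² = (2*v*(-40 + v))*v² = 2*v³*(-40 + v))
(-20853 - 19056)*(2015 + r) - t(118) = (-20853 - 19056)*(2015 - 11204) - 2*118³*(-40 + 118) = -39909*(-9189) - 2*1643032*78 = 366723801 - 1*256312992 = 366723801 - 256312992 = 110410809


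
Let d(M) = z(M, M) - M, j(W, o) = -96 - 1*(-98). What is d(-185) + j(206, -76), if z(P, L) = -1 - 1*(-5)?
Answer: 191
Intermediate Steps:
z(P, L) = 4 (z(P, L) = -1 + 5 = 4)
j(W, o) = 2 (j(W, o) = -96 + 98 = 2)
d(M) = 4 - M
d(-185) + j(206, -76) = (4 - 1*(-185)) + 2 = (4 + 185) + 2 = 189 + 2 = 191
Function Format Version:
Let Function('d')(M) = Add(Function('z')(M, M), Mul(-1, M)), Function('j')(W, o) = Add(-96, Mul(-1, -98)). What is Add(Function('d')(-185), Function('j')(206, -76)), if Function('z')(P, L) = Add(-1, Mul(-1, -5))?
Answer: 191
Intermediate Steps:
Function('z')(P, L) = 4 (Function('z')(P, L) = Add(-1, 5) = 4)
Function('j')(W, o) = 2 (Function('j')(W, o) = Add(-96, 98) = 2)
Function('d')(M) = Add(4, Mul(-1, M))
Add(Function('d')(-185), Function('j')(206, -76)) = Add(Add(4, Mul(-1, -185)), 2) = Add(Add(4, 185), 2) = Add(189, 2) = 191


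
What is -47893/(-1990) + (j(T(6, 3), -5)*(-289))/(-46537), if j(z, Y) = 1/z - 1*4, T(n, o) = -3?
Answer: 6678913193/277825890 ≈ 24.040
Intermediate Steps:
j(z, Y) = -4 + 1/z (j(z, Y) = 1/z - 4 = -4 + 1/z)
-47893/(-1990) + (j(T(6, 3), -5)*(-289))/(-46537) = -47893/(-1990) + ((-4 + 1/(-3))*(-289))/(-46537) = -47893*(-1/1990) + ((-4 - 1/3)*(-289))*(-1/46537) = 47893/1990 - 13/3*(-289)*(-1/46537) = 47893/1990 + (3757/3)*(-1/46537) = 47893/1990 - 3757/139611 = 6678913193/277825890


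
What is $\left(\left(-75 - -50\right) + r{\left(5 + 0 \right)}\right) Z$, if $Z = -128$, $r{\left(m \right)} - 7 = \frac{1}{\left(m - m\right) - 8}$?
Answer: $2320$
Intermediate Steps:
$r{\left(m \right)} = \frac{55}{8}$ ($r{\left(m \right)} = 7 + \frac{1}{\left(m - m\right) - 8} = 7 + \frac{1}{0 - 8} = 7 + \frac{1}{-8} = 7 - \frac{1}{8} = \frac{55}{8}$)
$\left(\left(-75 - -50\right) + r{\left(5 + 0 \right)}\right) Z = \left(\left(-75 - -50\right) + \frac{55}{8}\right) \left(-128\right) = \left(\left(-75 + 50\right) + \frac{55}{8}\right) \left(-128\right) = \left(-25 + \frac{55}{8}\right) \left(-128\right) = \left(- \frac{145}{8}\right) \left(-128\right) = 2320$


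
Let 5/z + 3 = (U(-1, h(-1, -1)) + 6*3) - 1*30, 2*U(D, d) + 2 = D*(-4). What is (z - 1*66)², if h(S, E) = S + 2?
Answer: 863041/196 ≈ 4403.3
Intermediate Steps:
h(S, E) = 2 + S
U(D, d) = -1 - 2*D (U(D, d) = -1 + (D*(-4))/2 = -1 + (-4*D)/2 = -1 - 2*D)
z = -5/14 (z = 5/(-3 + (((-1 - 2*(-1)) + 6*3) - 1*30)) = 5/(-3 + (((-1 + 2) + 18) - 30)) = 5/(-3 + ((1 + 18) - 30)) = 5/(-3 + (19 - 30)) = 5/(-3 - 11) = 5/(-14) = 5*(-1/14) = -5/14 ≈ -0.35714)
(z - 1*66)² = (-5/14 - 1*66)² = (-5/14 - 66)² = (-929/14)² = 863041/196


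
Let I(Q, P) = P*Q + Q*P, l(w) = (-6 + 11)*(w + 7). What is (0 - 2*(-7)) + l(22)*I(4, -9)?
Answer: -10426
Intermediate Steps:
l(w) = 35 + 5*w (l(w) = 5*(7 + w) = 35 + 5*w)
I(Q, P) = 2*P*Q (I(Q, P) = P*Q + P*Q = 2*P*Q)
(0 - 2*(-7)) + l(22)*I(4, -9) = (0 - 2*(-7)) + (35 + 5*22)*(2*(-9)*4) = (0 + 14) + (35 + 110)*(-72) = 14 + 145*(-72) = 14 - 10440 = -10426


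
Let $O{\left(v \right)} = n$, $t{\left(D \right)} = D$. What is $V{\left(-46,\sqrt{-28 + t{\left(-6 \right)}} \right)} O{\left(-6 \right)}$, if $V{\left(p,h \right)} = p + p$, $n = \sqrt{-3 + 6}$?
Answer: $- 92 \sqrt{3} \approx -159.35$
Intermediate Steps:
$n = \sqrt{3} \approx 1.732$
$V{\left(p,h \right)} = 2 p$
$O{\left(v \right)} = \sqrt{3}$
$V{\left(-46,\sqrt{-28 + t{\left(-6 \right)}} \right)} O{\left(-6 \right)} = 2 \left(-46\right) \sqrt{3} = - 92 \sqrt{3}$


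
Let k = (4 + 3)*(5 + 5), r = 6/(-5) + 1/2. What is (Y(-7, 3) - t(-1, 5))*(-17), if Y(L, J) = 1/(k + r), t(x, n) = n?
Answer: 58735/693 ≈ 84.755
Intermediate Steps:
r = -7/10 (r = 6*(-1/5) + 1*(1/2) = -6/5 + 1/2 = -7/10 ≈ -0.70000)
k = 70 (k = 7*10 = 70)
Y(L, J) = 10/693 (Y(L, J) = 1/(70 - 7/10) = 1/(693/10) = 10/693)
(Y(-7, 3) - t(-1, 5))*(-17) = (10/693 - 1*5)*(-17) = (10/693 - 5)*(-17) = -3455/693*(-17) = 58735/693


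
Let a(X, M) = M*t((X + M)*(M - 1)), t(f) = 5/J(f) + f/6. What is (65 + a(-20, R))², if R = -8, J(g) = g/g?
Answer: 96721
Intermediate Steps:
J(g) = 1
t(f) = 5 + f/6 (t(f) = 5/1 + f/6 = 5*1 + f*(⅙) = 5 + f/6)
a(X, M) = M*(5 + (-1 + M)*(M + X)/6) (a(X, M) = M*(5 + ((X + M)*(M - 1))/6) = M*(5 + ((M + X)*(-1 + M))/6) = M*(5 + ((-1 + M)*(M + X))/6) = M*(5 + (-1 + M)*(M + X)/6))
(65 + a(-20, R))² = (65 + (⅙)*(-8)*(30 + (-8)² - 1*(-8) - 1*(-20) - 8*(-20)))² = (65 + (⅙)*(-8)*(30 + 64 + 8 + 20 + 160))² = (65 + (⅙)*(-8)*282)² = (65 - 376)² = (-311)² = 96721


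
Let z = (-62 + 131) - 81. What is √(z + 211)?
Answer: √199 ≈ 14.107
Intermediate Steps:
z = -12 (z = 69 - 81 = -12)
√(z + 211) = √(-12 + 211) = √199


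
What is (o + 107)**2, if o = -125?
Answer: 324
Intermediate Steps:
(o + 107)**2 = (-125 + 107)**2 = (-18)**2 = 324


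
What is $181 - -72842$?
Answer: $73023$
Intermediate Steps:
$181 - -72842 = 181 + 72842 = 73023$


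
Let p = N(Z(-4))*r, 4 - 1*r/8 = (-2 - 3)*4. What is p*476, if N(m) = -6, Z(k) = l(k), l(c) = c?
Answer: -548352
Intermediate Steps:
Z(k) = k
r = 192 (r = 32 - 8*(-2 - 3)*4 = 32 - (-40)*4 = 32 - 8*(-20) = 32 + 160 = 192)
p = -1152 (p = -6*192 = -1152)
p*476 = -1152*476 = -548352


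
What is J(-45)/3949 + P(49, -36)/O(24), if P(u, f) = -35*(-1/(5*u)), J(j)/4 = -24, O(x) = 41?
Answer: -23603/1133363 ≈ -0.020826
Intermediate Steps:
J(j) = -96 (J(j) = 4*(-24) = -96)
P(u, f) = 7/u (P(u, f) = -(-7)/u = 7/u)
J(-45)/3949 + P(49, -36)/O(24) = -96/3949 + (7/49)/41 = -96*1/3949 + (7*(1/49))*(1/41) = -96/3949 + (⅐)*(1/41) = -96/3949 + 1/287 = -23603/1133363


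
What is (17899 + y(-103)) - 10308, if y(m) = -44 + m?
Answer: 7444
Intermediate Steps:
(17899 + y(-103)) - 10308 = (17899 + (-44 - 103)) - 10308 = (17899 - 147) - 10308 = 17752 - 10308 = 7444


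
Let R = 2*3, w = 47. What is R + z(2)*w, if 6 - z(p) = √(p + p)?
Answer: 194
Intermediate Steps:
R = 6
z(p) = 6 - √2*√p (z(p) = 6 - √(p + p) = 6 - √(2*p) = 6 - √2*√p)
R + z(2)*w = 6 + (6 - √2*√2)*47 = 6 + (6 - 2)*47 = 6 + 4*47 = 6 + 188 = 194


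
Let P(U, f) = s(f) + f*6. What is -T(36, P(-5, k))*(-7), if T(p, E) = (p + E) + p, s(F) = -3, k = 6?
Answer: 735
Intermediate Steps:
P(U, f) = -3 + 6*f (P(U, f) = -3 + f*6 = -3 + 6*f)
T(p, E) = E + 2*p (T(p, E) = (E + p) + p = E + 2*p)
-T(36, P(-5, k))*(-7) = -((-3 + 6*6) + 2*36)*(-7) = -((-3 + 36) + 72)*(-7) = -(33 + 72)*(-7) = -105*(-7) = -1*(-735) = 735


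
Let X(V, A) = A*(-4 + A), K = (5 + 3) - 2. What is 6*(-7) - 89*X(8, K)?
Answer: -1110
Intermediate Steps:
K = 6 (K = 8 - 2 = 6)
6*(-7) - 89*X(8, K) = 6*(-7) - 534*(-4 + 6) = -42 - 534*2 = -42 - 89*12 = -42 - 1068 = -1110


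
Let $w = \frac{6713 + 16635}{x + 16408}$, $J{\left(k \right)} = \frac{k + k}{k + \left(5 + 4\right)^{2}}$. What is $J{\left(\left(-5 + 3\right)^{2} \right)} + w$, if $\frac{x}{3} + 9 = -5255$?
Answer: $\frac{497377}{13090} \approx 37.997$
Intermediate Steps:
$x = -15792$ ($x = -27 + 3 \left(-5255\right) = -27 - 15765 = -15792$)
$J{\left(k \right)} = \frac{2 k}{81 + k}$ ($J{\left(k \right)} = \frac{2 k}{k + 9^{2}} = \frac{2 k}{k + 81} = \frac{2 k}{81 + k}$)
$w = \frac{5837}{154}$ ($w = \frac{6713 + 16635}{-15792 + 16408} = \frac{23348}{616} = 23348 \cdot \frac{1}{616} = \frac{5837}{154} \approx 37.903$)
$J{\left(\left(-5 + 3\right)^{2} \right)} + w = \frac{2 \left(-5 + 3\right)^{2}}{81 + \left(-5 + 3\right)^{2}} + \frac{5837}{154} = \frac{2 \left(-2\right)^{2}}{81 + \left(-2\right)^{2}} + \frac{5837}{154} = 2 \cdot 4 \frac{1}{81 + 4} + \frac{5837}{154} = 2 \cdot 4 \cdot \frac{1}{85} + \frac{5837}{154} = \frac{8}{85} + \frac{5837}{154} = \frac{497377}{13090}$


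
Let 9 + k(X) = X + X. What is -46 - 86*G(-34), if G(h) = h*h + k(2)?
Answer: -99032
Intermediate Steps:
k(X) = -9 + 2*X (k(X) = -9 + (X + X) = -9 + 2*X)
G(h) = -5 + h² (G(h) = h*h + (-9 + 2*2) = h² + (-9 + 4) = h² - 5 = -5 + h²)
-46 - 86*G(-34) = -46 - 86*(-5 + (-34)²) = -46 - 86*(-5 + 1156) = -46 - 86*1151 = -46 - 98986 = -99032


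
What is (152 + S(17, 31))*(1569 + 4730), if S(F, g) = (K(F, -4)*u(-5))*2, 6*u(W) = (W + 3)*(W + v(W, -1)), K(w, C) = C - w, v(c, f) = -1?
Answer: 428332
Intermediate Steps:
u(W) = (-1 + W)*(3 + W)/6 (u(W) = ((W + 3)*(W - 1))/6 = ((3 + W)*(-1 + W))/6 = ((-1 + W)*(3 + W))/6 = (-1 + W)*(3 + W)/6)
S(F, g) = -16 - 4*F (S(F, g) = ((-4 - F)*(-½ + (⅓)*(-5) + (⅙)*(-5)²))*2 = ((-4 - F)*(-½ - 5/3 + (⅙)*25))*2 = ((-4 - F)*(-½ - 5/3 + 25/6))*2 = ((-4 - F)*2)*2 = (-8 - 2*F)*2 = -16 - 4*F)
(152 + S(17, 31))*(1569 + 4730) = (152 + (-16 - 4*17))*(1569 + 4730) = (152 + (-16 - 68))*6299 = (152 - 84)*6299 = 68*6299 = 428332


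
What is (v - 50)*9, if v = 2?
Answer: -432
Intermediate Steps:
(v - 50)*9 = (2 - 50)*9 = -48*9 = -432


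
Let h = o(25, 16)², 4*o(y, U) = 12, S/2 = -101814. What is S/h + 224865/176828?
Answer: -12001702733/530484 ≈ -22624.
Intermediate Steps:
S = -203628 (S = 2*(-101814) = -203628)
o(y, U) = 3 (o(y, U) = (¼)*12 = 3)
h = 9 (h = 3² = 9)
S/h + 224865/176828 = -203628/9 + 224865/176828 = -203628*⅑ + 224865*(1/176828) = -67876/3 + 224865/176828 = -12001702733/530484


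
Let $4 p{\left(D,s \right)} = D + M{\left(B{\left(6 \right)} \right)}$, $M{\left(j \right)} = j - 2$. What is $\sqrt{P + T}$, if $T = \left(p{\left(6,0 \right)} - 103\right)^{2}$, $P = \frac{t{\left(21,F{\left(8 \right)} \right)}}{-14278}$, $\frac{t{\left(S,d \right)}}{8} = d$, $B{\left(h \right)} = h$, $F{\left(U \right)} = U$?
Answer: $\frac{\sqrt{17016934049}}{1298} \approx 100.5$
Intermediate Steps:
$M{\left(j \right)} = -2 + j$
$t{\left(S,d \right)} = 8 d$
$P = - \frac{32}{7139}$ ($P = \frac{8 \cdot 8}{-14278} = 64 \left(- \frac{1}{14278}\right) = - \frac{32}{7139} \approx -0.0044824$)
$p{\left(D,s \right)} = 1 + \frac{D}{4}$ ($p{\left(D,s \right)} = \frac{D + \left(-2 + 6\right)}{4} = \frac{D + 4}{4} = \frac{4 + D}{4} = 1 + \frac{D}{4}$)
$T = \frac{40401}{4}$ ($T = \left(\left(1 + \frac{1}{4} \cdot 6\right) - 103\right)^{2} = \left(\left(1 + \frac{3}{2}\right) - 103\right)^{2} = \left(\frac{5}{2} - 103\right)^{2} = \left(- \frac{201}{2}\right)^{2} = \frac{40401}{4} \approx 10100.0$)
$\sqrt{P + T} = \sqrt{- \frac{32}{7139} + \frac{40401}{4}} = \sqrt{\frac{288422611}{28556}} = \frac{\sqrt{17016934049}}{1298}$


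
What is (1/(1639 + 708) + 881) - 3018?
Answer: -5015538/2347 ≈ -2137.0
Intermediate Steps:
(1/(1639 + 708) + 881) - 3018 = (1/2347 + 881) - 3018 = 2067708/2347 - 3018 = -5015538/2347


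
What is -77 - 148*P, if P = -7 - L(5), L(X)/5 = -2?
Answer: -521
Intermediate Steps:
L(X) = -10 (L(X) = 5*(-2) = -10)
P = 3 (P = -7 - 1*(-10) = -7 + 10 = 3)
-77 - 148*P = -77 - 148*3 = -77 - 444 = -521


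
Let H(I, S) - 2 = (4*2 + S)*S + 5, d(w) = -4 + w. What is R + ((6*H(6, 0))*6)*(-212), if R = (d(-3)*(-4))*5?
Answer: -53284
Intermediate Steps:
R = 140 (R = ((-4 - 3)*(-4))*5 = -7*(-4)*5 = 28*5 = 140)
H(I, S) = 7 + S*(8 + S) (H(I, S) = 2 + ((4*2 + S)*S + 5) = 2 + ((8 + S)*S + 5) = 2 + (S*(8 + S) + 5) = 2 + (5 + S*(8 + S)) = 7 + S*(8 + S))
R + ((6*H(6, 0))*6)*(-212) = 140 + ((6*(7 + 0² + 8*0))*6)*(-212) = 140 + ((6*(7 + 0 + 0))*6)*(-212) = 140 + ((6*7)*6)*(-212) = 140 + (42*6)*(-212) = 140 + 252*(-212) = 140 - 53424 = -53284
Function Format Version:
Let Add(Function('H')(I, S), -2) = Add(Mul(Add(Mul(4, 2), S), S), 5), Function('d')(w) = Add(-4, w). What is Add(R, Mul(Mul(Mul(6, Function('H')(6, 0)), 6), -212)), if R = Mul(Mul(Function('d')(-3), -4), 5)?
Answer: -53284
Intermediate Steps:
R = 140 (R = Mul(Mul(Add(-4, -3), -4), 5) = Mul(Mul(-7, -4), 5) = Mul(28, 5) = 140)
Function('H')(I, S) = Add(7, Mul(S, Add(8, S))) (Function('H')(I, S) = Add(2, Add(Mul(Add(Mul(4, 2), S), S), 5)) = Add(2, Add(Mul(Add(8, S), S), 5)) = Add(2, Add(Mul(S, Add(8, S)), 5)) = Add(2, Add(5, Mul(S, Add(8, S)))) = Add(7, Mul(S, Add(8, S))))
Add(R, Mul(Mul(Mul(6, Function('H')(6, 0)), 6), -212)) = Add(140, Mul(Mul(Mul(6, Add(7, Pow(0, 2), Mul(8, 0))), 6), -212)) = Add(140, Mul(Mul(Mul(6, Add(7, 0, 0)), 6), -212)) = Add(140, Mul(Mul(Mul(6, 7), 6), -212)) = Add(140, Mul(Mul(42, 6), -212)) = Add(140, Mul(252, -212)) = Add(140, -53424) = -53284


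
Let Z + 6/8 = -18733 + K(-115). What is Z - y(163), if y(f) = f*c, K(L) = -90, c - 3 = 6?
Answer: -81163/4 ≈ -20291.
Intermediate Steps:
c = 9 (c = 3 + 6 = 9)
y(f) = 9*f (y(f) = f*9 = 9*f)
Z = -75295/4 (Z = -¾ + (-18733 - 90) = -¾ - 18823 = -75295/4 ≈ -18824.)
Z - y(163) = -75295/4 - 9*163 = -75295/4 - 1*1467 = -75295/4 - 1467 = -81163/4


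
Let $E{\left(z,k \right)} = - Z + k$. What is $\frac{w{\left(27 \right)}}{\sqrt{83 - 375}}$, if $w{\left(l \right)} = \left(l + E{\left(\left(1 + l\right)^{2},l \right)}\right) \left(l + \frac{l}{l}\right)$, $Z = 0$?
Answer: $- \frac{756 i \sqrt{73}}{73} \approx - 88.483 i$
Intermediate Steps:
$E{\left(z,k \right)} = k$ ($E{\left(z,k \right)} = \left(-1\right) 0 + k = 0 + k = k$)
$w{\left(l \right)} = 2 l \left(1 + l\right)$ ($w{\left(l \right)} = \left(l + l\right) \left(l + \frac{l}{l}\right) = 2 l \left(l + 1\right) = 2 l \left(1 + l\right)$)
$\frac{w{\left(27 \right)}}{\sqrt{83 - 375}} = \frac{2 \cdot 27 \left(1 + 27\right)}{\sqrt{83 - 375}} = \frac{2 \cdot 27 \cdot 28}{\sqrt{-292}} = \frac{1512}{2 i \sqrt{73}} = 1512 \left(- \frac{i \sqrt{73}}{146}\right) = - \frac{756 i \sqrt{73}}{73}$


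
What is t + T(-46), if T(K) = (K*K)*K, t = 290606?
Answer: 193270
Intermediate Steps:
T(K) = K³ (T(K) = K²*K = K³)
t + T(-46) = 290606 + (-46)³ = 290606 - 97336 = 193270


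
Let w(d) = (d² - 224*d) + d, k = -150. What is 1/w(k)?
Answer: 1/55950 ≈ 1.7873e-5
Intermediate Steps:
w(d) = d² - 223*d
1/w(k) = 1/(-150*(-223 - 150)) = 1/(-150*(-373)) = 1/55950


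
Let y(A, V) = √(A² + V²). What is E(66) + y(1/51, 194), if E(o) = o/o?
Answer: 1 + √97891237/51 ≈ 195.00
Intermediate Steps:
E(o) = 1
E(66) + y(1/51, 194) = 1 + √((1/51)² + 194²) = 1 + √((1/51)² + 37636) = 1 + √(1/2601 + 37636) = 1 + √(97891237/2601) = 1 + √97891237/51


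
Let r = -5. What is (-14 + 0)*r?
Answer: 70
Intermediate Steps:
(-14 + 0)*r = (-14 + 0)*(-5) = -14*(-5) = 70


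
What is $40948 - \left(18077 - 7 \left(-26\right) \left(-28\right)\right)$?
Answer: $27967$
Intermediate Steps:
$40948 - \left(18077 - 7 \left(-26\right) \left(-28\right)\right) = 40948 - \left(18077 - \left(-182\right) \left(-28\right)\right) = 40948 - \left(18077 - 5096\right) = 40948 - 12981 = 27967$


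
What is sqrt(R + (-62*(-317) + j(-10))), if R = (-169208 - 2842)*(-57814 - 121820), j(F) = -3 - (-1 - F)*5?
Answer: sqrt(30906049306) ≈ 1.7580e+5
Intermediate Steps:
j(F) = 2 + 5*F (j(F) = -3 - (-5 - 5*F) = -3 + (5 + 5*F) = 2 + 5*F)
R = 30906029700 (R = -172050*(-179634) = 30906029700)
sqrt(R + (-62*(-317) + j(-10))) = sqrt(30906029700 + (-62*(-317) + (2 + 5*(-10)))) = sqrt(30906029700 + (19654 + (2 - 50))) = sqrt(30906029700 + (19654 - 48)) = sqrt(30906029700 + 19606) = sqrt(30906049306)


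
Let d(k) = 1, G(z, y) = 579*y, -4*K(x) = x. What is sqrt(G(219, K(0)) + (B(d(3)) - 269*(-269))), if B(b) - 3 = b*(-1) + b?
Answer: 2*sqrt(18091) ≈ 269.01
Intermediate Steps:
K(x) = -x/4
B(b) = 3 (B(b) = 3 + (b*(-1) + b) = 3 + (-b + b) = 3 + 0 = 3)
sqrt(G(219, K(0)) + (B(d(3)) - 269*(-269))) = sqrt(579*(-1/4*0) + (3 - 269*(-269))) = sqrt(579*0 + (3 + 72361)) = sqrt(0 + 72364) = sqrt(72364) = 2*sqrt(18091)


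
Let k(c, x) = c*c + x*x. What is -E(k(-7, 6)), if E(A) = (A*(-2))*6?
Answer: 1020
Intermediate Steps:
k(c, x) = c² + x²
E(A) = -12*A (E(A) = -2*A*6 = -12*A)
-E(k(-7, 6)) = -(-12)*((-7)² + 6²) = -(-12)*(49 + 36) = -(-12)*85 = -1*(-1020) = 1020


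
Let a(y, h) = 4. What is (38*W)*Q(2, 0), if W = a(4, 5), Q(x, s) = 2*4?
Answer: 1216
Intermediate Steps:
Q(x, s) = 8
W = 4
(38*W)*Q(2, 0) = (38*4)*8 = 152*8 = 1216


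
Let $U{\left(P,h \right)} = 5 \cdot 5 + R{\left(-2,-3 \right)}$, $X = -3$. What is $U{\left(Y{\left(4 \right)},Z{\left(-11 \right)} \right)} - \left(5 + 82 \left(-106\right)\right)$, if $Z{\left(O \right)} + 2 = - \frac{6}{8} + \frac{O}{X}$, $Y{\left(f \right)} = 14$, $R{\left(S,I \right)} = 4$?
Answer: $8716$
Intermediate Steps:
$Z{\left(O \right)} = - \frac{11}{4} - \frac{O}{3}$ ($Z{\left(O \right)} = -2 + \left(- \frac{6}{8} + \frac{O}{-3}\right) = -2 + \left(\left(-6\right) \frac{1}{8} + O \left(- \frac{1}{3}\right)\right) = -2 - \left(\frac{3}{4} + \frac{O}{3}\right) = - \frac{11}{4} - \frac{O}{3}$)
$U{\left(P,h \right)} = 29$ ($U{\left(P,h \right)} = 5 \cdot 5 + 4 = 25 + 4 = 29$)
$U{\left(Y{\left(4 \right)},Z{\left(-11 \right)} \right)} - \left(5 + 82 \left(-106\right)\right) = 29 - \left(5 + 82 \left(-106\right)\right) = 29 - \left(5 - 8692\right) = 29 - -8687 = 29 + 8687 = 8716$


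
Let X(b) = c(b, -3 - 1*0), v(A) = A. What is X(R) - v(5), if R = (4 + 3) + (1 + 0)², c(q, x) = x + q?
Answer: 0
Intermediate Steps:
c(q, x) = q + x
R = 8 (R = 7 + 1² = 7 + 1 = 8)
X(b) = -3 + b (X(b) = b + (-3 - 1*0) = b + (-3 + 0) = b - 3 = -3 + b)
X(R) - v(5) = (-3 + 8) - 1*5 = 5 - 5 = 0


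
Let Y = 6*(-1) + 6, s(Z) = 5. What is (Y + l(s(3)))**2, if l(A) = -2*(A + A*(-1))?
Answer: 0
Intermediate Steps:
l(A) = 0 (l(A) = -2*(A - A) = -2*0 = 0)
Y = 0 (Y = -6 + 6 = 0)
(Y + l(s(3)))**2 = (0 + 0)**2 = 0**2 = 0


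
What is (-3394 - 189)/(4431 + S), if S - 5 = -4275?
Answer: -3583/161 ≈ -22.255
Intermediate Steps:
S = -4270 (S = 5 - 4275 = -4270)
(-3394 - 189)/(4431 + S) = (-3394 - 189)/(4431 - 4270) = -3583/161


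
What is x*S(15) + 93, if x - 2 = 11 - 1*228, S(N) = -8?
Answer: 1813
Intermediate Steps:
x = -215 (x = 2 + (11 - 1*228) = 2 + (11 - 228) = 2 - 217 = -215)
x*S(15) + 93 = -215*(-8) + 93 = 1720 + 93 = 1813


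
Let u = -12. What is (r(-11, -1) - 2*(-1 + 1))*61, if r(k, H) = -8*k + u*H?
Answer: 6100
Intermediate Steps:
r(k, H) = -12*H - 8*k (r(k, H) = -8*k - 12*H = -12*H - 8*k)
(r(-11, -1) - 2*(-1 + 1))*61 = ((-12*(-1) - 8*(-11)) - 2*(-1 + 1))*61 = ((12 + 88) - 2*0)*61 = (100 + 0)*61 = 100*61 = 6100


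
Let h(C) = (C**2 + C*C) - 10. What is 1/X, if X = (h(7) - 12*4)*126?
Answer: 1/5040 ≈ 0.00019841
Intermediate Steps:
h(C) = -10 + 2*C**2 (h(C) = (C**2 + C**2) - 10 = 2*C**2 - 10 = -10 + 2*C**2)
X = 5040 (X = ((-10 + 2*7**2) - 12*4)*126 = ((-10 + 2*49) - 48)*126 = ((-10 + 98) - 48)*126 = (88 - 48)*126 = 40*126 = 5040)
1/X = 1/5040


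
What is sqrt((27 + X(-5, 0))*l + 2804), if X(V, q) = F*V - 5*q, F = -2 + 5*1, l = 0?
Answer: 2*sqrt(701) ≈ 52.953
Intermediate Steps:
F = 3 (F = -2 + 5 = 3)
X(V, q) = -5*q + 3*V (X(V, q) = 3*V - 5*q = -5*q + 3*V)
sqrt((27 + X(-5, 0))*l + 2804) = sqrt((27 + (-5*0 + 3*(-5)))*0 + 2804) = sqrt((27 + (0 - 15))*0 + 2804) = sqrt((27 - 15)*0 + 2804) = sqrt(12*0 + 2804) = sqrt(0 + 2804) = sqrt(2804) = 2*sqrt(701)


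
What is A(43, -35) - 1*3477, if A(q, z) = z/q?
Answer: -149546/43 ≈ -3477.8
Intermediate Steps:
A(43, -35) - 1*3477 = -35/43 - 1*3477 = -35*1/43 - 3477 = -35/43 - 3477 = -149546/43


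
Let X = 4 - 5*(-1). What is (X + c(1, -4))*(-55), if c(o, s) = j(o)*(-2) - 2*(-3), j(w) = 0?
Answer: -825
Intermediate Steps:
c(o, s) = 6 (c(o, s) = 0*(-2) - 2*(-3) = 0 + 6 = 6)
X = 9 (X = 4 + 5 = 9)
(X + c(1, -4))*(-55) = (9 + 6)*(-55) = 15*(-55) = -825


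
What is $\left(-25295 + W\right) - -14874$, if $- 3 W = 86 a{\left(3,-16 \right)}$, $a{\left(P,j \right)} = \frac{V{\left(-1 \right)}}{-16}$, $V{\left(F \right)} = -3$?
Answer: $- \frac{83411}{8} \approx -10426.0$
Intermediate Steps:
$a{\left(P,j \right)} = \frac{3}{16}$ ($a{\left(P,j \right)} = - \frac{3}{-16} = \left(-3\right) \left(- \frac{1}{16}\right) = \frac{3}{16}$)
$W = - \frac{43}{8}$ ($W = - \frac{86 \cdot \frac{3}{16}}{3} = \left(- \frac{1}{3}\right) \frac{129}{8} = - \frac{43}{8} \approx -5.375$)
$\left(-25295 + W\right) - -14874 = \left(-25295 - \frac{43}{8}\right) - -14874 = - \frac{202403}{8} + \left(-586 + 15460\right) = - \frac{202403}{8} + 14874 = - \frac{83411}{8}$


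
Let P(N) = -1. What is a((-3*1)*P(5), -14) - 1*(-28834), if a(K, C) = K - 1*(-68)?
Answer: 28905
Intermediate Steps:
a(K, C) = 68 + K (a(K, C) = K + 68 = 68 + K)
a((-3*1)*P(5), -14) - 1*(-28834) = (68 - 3*1*(-1)) - 1*(-28834) = (68 - 3*(-1)) + 28834 = (68 + 3) + 28834 = 71 + 28834 = 28905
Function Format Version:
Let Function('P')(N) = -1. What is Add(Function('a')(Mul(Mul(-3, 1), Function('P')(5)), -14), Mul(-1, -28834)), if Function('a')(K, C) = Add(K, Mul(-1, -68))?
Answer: 28905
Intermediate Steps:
Function('a')(K, C) = Add(68, K) (Function('a')(K, C) = Add(K, 68) = Add(68, K))
Add(Function('a')(Mul(Mul(-3, 1), Function('P')(5)), -14), Mul(-1, -28834)) = Add(Add(68, Mul(Mul(-3, 1), -1)), Mul(-1, -28834)) = Add(Add(68, Mul(-3, -1)), 28834) = Add(Add(68, 3), 28834) = Add(71, 28834) = 28905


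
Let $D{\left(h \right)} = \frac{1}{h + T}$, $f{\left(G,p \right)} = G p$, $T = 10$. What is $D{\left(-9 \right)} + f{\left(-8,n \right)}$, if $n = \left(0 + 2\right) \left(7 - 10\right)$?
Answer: $49$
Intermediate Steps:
$n = -6$ ($n = 2 \left(-3\right) = -6$)
$D{\left(h \right)} = \frac{1}{10 + h}$ ($D{\left(h \right)} = \frac{1}{h + 10} = \frac{1}{10 + h}$)
$D{\left(-9 \right)} + f{\left(-8,n \right)} = \frac{1}{10 - 9} - -48 = 1^{-1} + 48 = 1 + 48 = 49$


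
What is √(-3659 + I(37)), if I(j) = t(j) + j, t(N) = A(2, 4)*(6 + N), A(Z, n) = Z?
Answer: 4*I*√221 ≈ 59.464*I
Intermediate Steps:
t(N) = 12 + 2*N (t(N) = 2*(6 + N) = 12 + 2*N)
I(j) = 12 + 3*j (I(j) = (12 + 2*j) + j = 12 + 3*j)
√(-3659 + I(37)) = √(-3659 + (12 + 3*37)) = √(-3659 + (12 + 111)) = √(-3659 + 123) = √(-3536) = 4*I*√221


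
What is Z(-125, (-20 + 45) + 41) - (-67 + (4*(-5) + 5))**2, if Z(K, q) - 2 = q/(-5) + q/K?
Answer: -841966/125 ≈ -6735.7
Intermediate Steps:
Z(K, q) = 2 - q/5 + q/K (Z(K, q) = 2 + (q/(-5) + q/K) = 2 + (q*(-1/5) + q/K) = 2 + (-q/5 + q/K) = 2 - q/5 + q/K)
Z(-125, (-20 + 45) + 41) - (-67 + (4*(-5) + 5))**2 = (2 - ((-20 + 45) + 41)/5 + ((-20 + 45) + 41)/(-125)) - (-67 + (4*(-5) + 5))**2 = (2 - (25 + 41)/5 + (25 + 41)*(-1/125)) - (-67 + (-20 + 5))**2 = (2 - 1/5*66 + 66*(-1/125)) - (-67 - 15)**2 = (2 - 66/5 - 66/125) - 1*(-82)**2 = -1466/125 - 1*6724 = -1466/125 - 6724 = -841966/125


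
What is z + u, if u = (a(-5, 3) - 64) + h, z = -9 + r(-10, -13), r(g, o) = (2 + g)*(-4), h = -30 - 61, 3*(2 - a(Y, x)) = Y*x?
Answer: -125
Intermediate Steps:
a(Y, x) = 2 - Y*x/3
h = -91
r(g, o) = -8 - 4*g
z = 23 (z = -9 + (-8 - 4*(-10)) = -9 + (-8 + 40) = -9 + 32 = 23)
u = -148 (u = ((2 - ⅓*(-5)*3) - 64) - 91 = ((2 + 5) - 64) - 91 = (7 - 64) - 91 = -57 - 91 = -148)
z + u = 23 - 148 = -125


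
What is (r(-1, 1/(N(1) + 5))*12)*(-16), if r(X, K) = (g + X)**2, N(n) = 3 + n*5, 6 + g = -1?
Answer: -12288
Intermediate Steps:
g = -7 (g = -6 - 1 = -7)
N(n) = 3 + 5*n
r(X, K) = (-7 + X)**2
(r(-1, 1/(N(1) + 5))*12)*(-16) = ((-7 - 1)**2*12)*(-16) = ((-8)**2*12)*(-16) = (64*12)*(-16) = 768*(-16) = -12288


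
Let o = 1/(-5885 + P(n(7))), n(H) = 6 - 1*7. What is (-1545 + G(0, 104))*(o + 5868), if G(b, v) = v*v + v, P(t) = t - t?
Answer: 64749710625/1177 ≈ 5.5012e+7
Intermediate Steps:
n(H) = -1 (n(H) = 6 - 7 = -1)
P(t) = 0
o = -1/5885 (o = 1/(-5885 + 0) = 1/(-5885) = -1/5885 ≈ -0.00016992)
G(b, v) = v + v² (G(b, v) = v² + v = v + v²)
(-1545 + G(0, 104))*(o + 5868) = (-1545 + 104*(1 + 104))*(-1/5885 + 5868) = (-1545 + 104*105)*(34533179/5885) = (-1545 + 10920)*(34533179/5885) = 9375*(34533179/5885) = 64749710625/1177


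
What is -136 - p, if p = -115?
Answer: -21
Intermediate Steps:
-136 - p = -136 - 1*(-115) = -136 + 115 = -21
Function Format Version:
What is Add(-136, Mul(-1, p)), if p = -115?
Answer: -21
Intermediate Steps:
Add(-136, Mul(-1, p)) = Add(-136, Mul(-1, -115)) = Add(-136, 115) = -21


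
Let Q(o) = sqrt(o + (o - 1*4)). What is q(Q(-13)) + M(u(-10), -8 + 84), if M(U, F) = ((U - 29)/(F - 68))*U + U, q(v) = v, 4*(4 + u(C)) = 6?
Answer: 235/32 + I*sqrt(30) ≈ 7.3438 + 5.4772*I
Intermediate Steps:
Q(o) = sqrt(-4 + 2*o) (Q(o) = sqrt(o + (o - 4)) = sqrt(o + (-4 + o)) = sqrt(-4 + 2*o))
u(C) = -5/2 (u(C) = -4 + (1/4)*6 = -4 + 3/2 = -5/2)
M(U, F) = U + U*(-29 + U)/(-68 + F) (M(U, F) = ((-29 + U)/(-68 + F))*U + U = U*(-29 + U)/(-68 + F) + U = U + U*(-29 + U)/(-68 + F))
q(Q(-13)) + M(u(-10), -8 + 84) = sqrt(-4 + 2*(-13)) - 5*(-97 + (-8 + 84) - 5/2)/(2*(-68 + (-8 + 84))) = sqrt(-4 - 26) - 5*(-97 + 76 - 5/2)/(2*(-68 + 76)) = sqrt(-30) - 5/2*(-47/2)/8 = I*sqrt(30) - 5/2*1/8*(-47/2) = I*sqrt(30) + 235/32 = 235/32 + I*sqrt(30)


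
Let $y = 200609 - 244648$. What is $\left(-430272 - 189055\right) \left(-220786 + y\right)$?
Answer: $164013272775$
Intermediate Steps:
$y = -44039$ ($y = 200609 - 244648 = -44039$)
$\left(-430272 - 189055\right) \left(-220786 + y\right) = \left(-430272 - 189055\right) \left(-220786 - 44039\right) = \left(-619327\right) \left(-264825\right) = 164013272775$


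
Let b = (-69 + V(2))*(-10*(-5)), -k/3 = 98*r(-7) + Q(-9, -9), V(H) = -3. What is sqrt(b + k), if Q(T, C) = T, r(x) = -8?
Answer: I*sqrt(1221) ≈ 34.943*I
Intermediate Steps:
k = 2379 (k = -3*(98*(-8) - 9) = -3*(-784 - 9) = -3*(-793) = 2379)
b = -3600 (b = (-69 - 3)*(-10*(-5)) = -72*50 = -3600)
sqrt(b + k) = sqrt(-3600 + 2379) = sqrt(-1221) = I*sqrt(1221)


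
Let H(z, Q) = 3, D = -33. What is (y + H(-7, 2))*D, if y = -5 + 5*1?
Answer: -99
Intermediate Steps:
y = 0 (y = -5 + 5 = 0)
(y + H(-7, 2))*D = (0 + 3)*(-33) = 3*(-33) = -99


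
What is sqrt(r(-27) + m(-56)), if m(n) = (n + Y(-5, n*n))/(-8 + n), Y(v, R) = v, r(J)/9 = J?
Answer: I*sqrt(15491)/8 ≈ 15.558*I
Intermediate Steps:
r(J) = 9*J
m(n) = (-5 + n)/(-8 + n) (m(n) = (n - 5)/(-8 + n) = (-5 + n)/(-8 + n))
sqrt(r(-27) + m(-56)) = sqrt(9*(-27) + (-5 - 56)/(-8 - 56)) = sqrt(-243 - 61/(-64)) = sqrt(-243 - 1/64*(-61)) = sqrt(-243 + 61/64) = sqrt(-15491/64) = I*sqrt(15491)/8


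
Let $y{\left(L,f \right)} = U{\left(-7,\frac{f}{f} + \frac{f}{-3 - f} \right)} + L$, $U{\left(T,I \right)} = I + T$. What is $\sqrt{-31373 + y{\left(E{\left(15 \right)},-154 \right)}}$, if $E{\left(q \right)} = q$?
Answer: $\frac{i \sqrt{715153818}}{151} \approx 177.1 i$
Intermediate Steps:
$y{\left(L,f \right)} = -6 + L + \frac{f}{-3 - f}$ ($y{\left(L,f \right)} = \left(\left(\frac{f}{f} + \frac{f}{-3 - f}\right) - 7\right) + L = \left(\left(1 + \frac{f}{-3 - f}\right) - 7\right) + L = \left(-6 + \frac{f}{-3 - f}\right) + L = -6 + L + \frac{f}{-3 - f}$)
$\sqrt{-31373 + y{\left(E{\left(15 \right)},-154 \right)}} = \sqrt{-31373 + \frac{3 + \left(-7 + 15\right) \left(3 - 154\right)}{3 - 154}} = \sqrt{-31373 + \frac{3 + 8 \left(-151\right)}{-151}} = \sqrt{-31373 - \frac{3 - 1208}{151}} = \sqrt{-31373 - - \frac{1205}{151}} = \sqrt{-31373 + \frac{1205}{151}} = \sqrt{- \frac{4736118}{151}} = \frac{i \sqrt{715153818}}{151}$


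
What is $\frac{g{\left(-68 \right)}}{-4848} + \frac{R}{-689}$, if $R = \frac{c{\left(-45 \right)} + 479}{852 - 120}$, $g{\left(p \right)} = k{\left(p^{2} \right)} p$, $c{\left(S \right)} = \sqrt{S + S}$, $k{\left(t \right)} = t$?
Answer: $\frac{1101255751}{16979716} - \frac{i \sqrt{10}}{168116} \approx 64.857 - 1.881 \cdot 10^{-5} i$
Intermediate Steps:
$c{\left(S \right)} = \sqrt{2} \sqrt{S}$ ($c{\left(S \right)} = \sqrt{2 S} = \sqrt{2} \sqrt{S}$)
$g{\left(p \right)} = p^{3}$ ($g{\left(p \right)} = p^{2} p = p^{3}$)
$R = \frac{479}{732} + \frac{i \sqrt{10}}{244}$ ($R = \frac{\sqrt{2} \sqrt{-45} + 479}{852 - 120} = \frac{\sqrt{2} \cdot 3 i \sqrt{5} + 479}{732} = \left(3 i \sqrt{10} + 479\right) \frac{1}{732} = \left(479 + 3 i \sqrt{10}\right) \frac{1}{732} = \frac{479}{732} + \frac{i \sqrt{10}}{244} \approx 0.65437 + 0.01296 i$)
$\frac{g{\left(-68 \right)}}{-4848} + \frac{R}{-689} = \frac{\left(-68\right)^{3}}{-4848} + \frac{\frac{479}{732} + \frac{i \sqrt{10}}{244}}{-689} = \left(-314432\right) \left(- \frac{1}{4848}\right) + \left(\frac{479}{732} + \frac{i \sqrt{10}}{244}\right) \left(- \frac{1}{689}\right) = \frac{19652}{303} - \left(\frac{479}{504348} + \frac{i \sqrt{10}}{168116}\right) = \frac{1101255751}{16979716} - \frac{i \sqrt{10}}{168116}$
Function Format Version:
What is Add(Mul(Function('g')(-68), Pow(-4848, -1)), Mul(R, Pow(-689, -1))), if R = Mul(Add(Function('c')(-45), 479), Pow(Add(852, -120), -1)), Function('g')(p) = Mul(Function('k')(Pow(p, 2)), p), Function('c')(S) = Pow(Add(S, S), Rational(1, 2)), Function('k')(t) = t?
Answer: Add(Rational(1101255751, 16979716), Mul(Rational(-1, 168116), I, Pow(10, Rational(1, 2)))) ≈ Add(64.857, Mul(-1.8810e-5, I))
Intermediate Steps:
Function('c')(S) = Mul(Pow(2, Rational(1, 2)), Pow(S, Rational(1, 2))) (Function('c')(S) = Pow(Mul(2, S), Rational(1, 2)) = Mul(Pow(2, Rational(1, 2)), Pow(S, Rational(1, 2))))
Function('g')(p) = Pow(p, 3) (Function('g')(p) = Mul(Pow(p, 2), p) = Pow(p, 3))
R = Add(Rational(479, 732), Mul(Rational(1, 244), I, Pow(10, Rational(1, 2)))) (R = Mul(Add(Mul(Pow(2, Rational(1, 2)), Pow(-45, Rational(1, 2))), 479), Pow(Add(852, -120), -1)) = Mul(Add(Mul(Pow(2, Rational(1, 2)), Mul(3, I, Pow(5, Rational(1, 2)))), 479), Pow(732, -1)) = Mul(Add(Mul(3, I, Pow(10, Rational(1, 2))), 479), Rational(1, 732)) = Mul(Add(479, Mul(3, I, Pow(10, Rational(1, 2)))), Rational(1, 732)) = Add(Rational(479, 732), Mul(Rational(1, 244), I, Pow(10, Rational(1, 2)))) ≈ Add(0.65437, Mul(0.012960, I)))
Add(Mul(Function('g')(-68), Pow(-4848, -1)), Mul(R, Pow(-689, -1))) = Add(Mul(Pow(-68, 3), Pow(-4848, -1)), Mul(Add(Rational(479, 732), Mul(Rational(1, 244), I, Pow(10, Rational(1, 2)))), Pow(-689, -1))) = Add(Mul(-314432, Rational(-1, 4848)), Mul(Add(Rational(479, 732), Mul(Rational(1, 244), I, Pow(10, Rational(1, 2)))), Rational(-1, 689))) = Add(Rational(19652, 303), Add(Rational(-479, 504348), Mul(Rational(-1, 168116), I, Pow(10, Rational(1, 2))))) = Add(Rational(1101255751, 16979716), Mul(Rational(-1, 168116), I, Pow(10, Rational(1, 2))))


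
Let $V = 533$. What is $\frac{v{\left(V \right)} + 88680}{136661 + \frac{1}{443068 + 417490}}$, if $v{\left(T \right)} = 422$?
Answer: $\frac{76677438916}{117604716839} \approx 0.65199$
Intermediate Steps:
$\frac{v{\left(V \right)} + 88680}{136661 + \frac{1}{443068 + 417490}} = \frac{422 + 88680}{136661 + \frac{1}{443068 + 417490}} = \frac{89102}{136661 + \frac{1}{860558}} = \frac{89102}{\frac{117604716839}{860558}} = 89102 \cdot \frac{860558}{117604716839} = \frac{76677438916}{117604716839}$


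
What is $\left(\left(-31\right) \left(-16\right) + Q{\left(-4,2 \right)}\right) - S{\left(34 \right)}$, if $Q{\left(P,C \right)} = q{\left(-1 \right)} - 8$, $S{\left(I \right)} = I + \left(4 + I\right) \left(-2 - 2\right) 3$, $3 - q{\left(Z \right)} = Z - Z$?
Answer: $913$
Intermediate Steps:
$q{\left(Z \right)} = 3$ ($q{\left(Z \right)} = 3 - \left(Z - Z\right) = 3 - 0 = 3 + 0 = 3$)
$S{\left(I \right)} = -48 - 11 I$ ($S{\left(I \right)} = I + \left(4 + I\right) \left(-4\right) 3 = I + \left(-16 - 4 I\right) 3 = I - \left(48 + 12 I\right) = -48 - 11 I$)
$Q{\left(P,C \right)} = -5$ ($Q{\left(P,C \right)} = 3 - 8 = -5$)
$\left(\left(-31\right) \left(-16\right) + Q{\left(-4,2 \right)}\right) - S{\left(34 \right)} = \left(\left(-31\right) \left(-16\right) - 5\right) - \left(-48 - 374\right) = \left(496 - 5\right) - \left(-48 - 374\right) = 491 - -422 = 491 + 422 = 913$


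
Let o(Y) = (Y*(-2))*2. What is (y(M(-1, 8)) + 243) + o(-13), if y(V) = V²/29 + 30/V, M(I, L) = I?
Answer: 7686/29 ≈ 265.03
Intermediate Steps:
y(V) = 30/V + V²/29 (y(V) = V²*(1/29) + 30/V = V²/29 + 30/V = 30/V + V²/29)
o(Y) = -4*Y (o(Y) = -2*Y*2 = -4*Y)
(y(M(-1, 8)) + 243) + o(-13) = ((1/29)*(870 + (-1)³)/(-1) + 243) - 4*(-13) = ((1/29)*(-1)*(870 - 1) + 243) + 52 = ((1/29)*(-1)*869 + 243) + 52 = (-869/29 + 243) + 52 = 6178/29 + 52 = 7686/29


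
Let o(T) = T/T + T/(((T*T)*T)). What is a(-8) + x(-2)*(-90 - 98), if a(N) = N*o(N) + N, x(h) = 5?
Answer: -7649/8 ≈ -956.13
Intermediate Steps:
o(T) = 1 + T**(-2) (o(T) = 1 + T/((T**2*T)) = 1 + T/(T**3) = 1 + T/T**3 = 1 + T**(-2))
a(N) = N + N*(1 + N**(-2)) (a(N) = N*(1 + N**(-2)) + N = N + N*(1 + N**(-2)))
a(-8) + x(-2)*(-90 - 98) = (1/(-8) + 2*(-8)) + 5*(-90 - 98) = (-1/8 - 16) + 5*(-188) = -129/8 - 940 = -7649/8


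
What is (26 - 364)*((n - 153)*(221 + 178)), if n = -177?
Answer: 44504460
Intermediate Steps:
(26 - 364)*((n - 153)*(221 + 178)) = (26 - 364)*((-177 - 153)*(221 + 178)) = -(-111540)*399 = -338*(-131670) = 44504460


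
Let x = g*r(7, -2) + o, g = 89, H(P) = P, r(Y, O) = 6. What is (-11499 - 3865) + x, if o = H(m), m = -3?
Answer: -14833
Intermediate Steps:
o = -3
x = 531 (x = 89*6 - 3 = 534 - 3 = 531)
(-11499 - 3865) + x = (-11499 - 3865) + 531 = -15364 + 531 = -14833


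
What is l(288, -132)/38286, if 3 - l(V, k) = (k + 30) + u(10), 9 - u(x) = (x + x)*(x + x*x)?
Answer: 1148/19143 ≈ 0.059970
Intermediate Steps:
u(x) = 9 - 2*x*(x + x²) (u(x) = 9 - (x + x)*(x + x*x) = 9 - 2*x*(x + x²))
l(V, k) = 2164 - k (l(V, k) = 3 - ((k + 30) + (9 - 2*10² - 2*10³)) = 3 - ((30 + k) + (9 - 2*100 - 2*1000)) = 3 - ((30 + k) + (9 - 200 - 2000)) = 3 - ((30 + k) - 2191) = 3 - (-2161 + k) = 3 + (2161 - k) = 2164 - k)
l(288, -132)/38286 = (2164 - 1*(-132))/38286 = (2164 + 132)*(1/38286) = 2296*(1/38286) = 1148/19143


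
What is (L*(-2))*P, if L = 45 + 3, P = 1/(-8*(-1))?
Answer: -12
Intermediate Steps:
P = ⅛ (P = 1/8 = ⅛ ≈ 0.12500)
L = 48
(L*(-2))*P = (48*(-2))*(⅛) = -96*⅛ = -12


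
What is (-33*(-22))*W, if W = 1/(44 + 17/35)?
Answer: 8470/519 ≈ 16.320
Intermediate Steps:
W = 35/1557 (W = 1/(44 + 17*(1/35)) = 1/(44 + 17/35) = 1/(1557/35) = 35/1557 ≈ 0.022479)
(-33*(-22))*W = -33*(-22)*(35/1557) = 726*(35/1557) = 8470/519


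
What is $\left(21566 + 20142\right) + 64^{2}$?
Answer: $45804$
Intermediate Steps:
$\left(21566 + 20142\right) + 64^{2} = 41708 + 4096 = 45804$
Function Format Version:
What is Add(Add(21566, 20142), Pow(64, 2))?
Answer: 45804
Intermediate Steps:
Add(Add(21566, 20142), Pow(64, 2)) = Add(41708, 4096) = 45804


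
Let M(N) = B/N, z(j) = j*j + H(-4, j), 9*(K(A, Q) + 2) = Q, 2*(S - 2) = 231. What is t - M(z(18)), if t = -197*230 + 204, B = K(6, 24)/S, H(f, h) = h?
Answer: -5437753832/120555 ≈ -45106.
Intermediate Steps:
S = 235/2 (S = 2 + (1/2)*231 = 2 + 231/2 = 235/2 ≈ 117.50)
K(A, Q) = -2 + Q/9
z(j) = j + j**2 (z(j) = j*j + j = j**2 + j = j + j**2)
B = 4/705 (B = (-2 + (1/9)*24)/(235/2) = (-2 + 8/3)*(2/235) = (2/3)*(2/235) = 4/705 ≈ 0.0056738)
t = -45106 (t = -45310 + 204 = -45106)
M(N) = 4/(705*N)
t - M(z(18)) = -45106 - 4/(705*(18*(1 + 18))) = -45106 - 4/(705*(18*19)) = -45106 - 4/(705*342) = -45106 - 1*2/120555 = -45106 - 2/120555 = -5437753832/120555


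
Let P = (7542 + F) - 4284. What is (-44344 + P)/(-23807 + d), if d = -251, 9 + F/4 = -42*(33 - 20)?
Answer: 21653/12029 ≈ 1.8001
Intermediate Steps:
F = -2220 (F = -36 + 4*(-42*(33 - 20)) = -36 + 4*(-42*13) = -36 + 4*(-546) = -36 - 2184 = -2220)
P = 1038 (P = (7542 - 2220) - 4284 = 5322 - 4284 = 1038)
(-44344 + P)/(-23807 + d) = (-44344 + 1038)/(-23807 - 251) = -43306/(-24058) = -43306*(-1/24058) = 21653/12029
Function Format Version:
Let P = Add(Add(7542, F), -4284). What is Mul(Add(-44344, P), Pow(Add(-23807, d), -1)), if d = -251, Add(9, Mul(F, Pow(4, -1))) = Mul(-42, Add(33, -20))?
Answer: Rational(21653, 12029) ≈ 1.8001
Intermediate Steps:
F = -2220 (F = Add(-36, Mul(4, Mul(-42, Add(33, -20)))) = Add(-36, Mul(4, Mul(-42, 13))) = Add(-36, Mul(4, -546)) = Add(-36, -2184) = -2220)
P = 1038 (P = Add(Add(7542, -2220), -4284) = Add(5322, -4284) = 1038)
Mul(Add(-44344, P), Pow(Add(-23807, d), -1)) = Mul(Add(-44344, 1038), Pow(Add(-23807, -251), -1)) = Mul(-43306, Pow(-24058, -1)) = Mul(-43306, Rational(-1, 24058)) = Rational(21653, 12029)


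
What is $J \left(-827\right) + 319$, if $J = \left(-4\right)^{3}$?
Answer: $53247$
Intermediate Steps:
$J = -64$
$J \left(-827\right) + 319 = \left(-64\right) \left(-827\right) + 319 = 52928 + 319 = 53247$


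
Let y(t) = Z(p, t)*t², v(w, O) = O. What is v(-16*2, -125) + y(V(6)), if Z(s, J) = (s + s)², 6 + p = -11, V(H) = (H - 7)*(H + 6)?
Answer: 166339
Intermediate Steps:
V(H) = (-7 + H)*(6 + H)
p = -17 (p = -6 - 11 = -17)
Z(s, J) = 4*s² (Z(s, J) = (2*s)² = 4*s²)
y(t) = 1156*t² (y(t) = (4*(-17)²)*t² = (4*289)*t² = 1156*t²)
v(-16*2, -125) + y(V(6)) = -125 + 1156*(-42 + 6² - 1*6)² = -125 + 1156*(-42 + 36 - 6)² = -125 + 1156*(-12)² = -125 + 1156*144 = -125 + 166464 = 166339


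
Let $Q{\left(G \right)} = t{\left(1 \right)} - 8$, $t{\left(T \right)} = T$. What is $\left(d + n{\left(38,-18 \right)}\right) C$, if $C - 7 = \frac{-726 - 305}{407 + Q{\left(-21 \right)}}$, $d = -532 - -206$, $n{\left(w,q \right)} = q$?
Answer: $- \frac{76067}{50} \approx -1521.3$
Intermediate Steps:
$d = -326$ ($d = -532 + 206 = -326$)
$Q{\left(G \right)} = -7$ ($Q{\left(G \right)} = 1 - 8 = -7$)
$C = \frac{1769}{400}$ ($C = 7 + \frac{-726 - 305}{407 - 7} = 7 + \frac{-726 - 305}{400} = 7 - \frac{1031}{400} = \frac{1769}{400} \approx 4.4225$)
$\left(d + n{\left(38,-18 \right)}\right) C = \left(-326 - 18\right) \frac{1769}{400} = \left(-344\right) \frac{1769}{400} = - \frac{76067}{50}$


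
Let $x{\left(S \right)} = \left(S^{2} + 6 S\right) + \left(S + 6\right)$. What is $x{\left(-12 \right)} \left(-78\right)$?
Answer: $-5148$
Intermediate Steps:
$x{\left(S \right)} = 6 + S^{2} + 7 S$ ($x{\left(S \right)} = \left(S^{2} + 6 S\right) + \left(6 + S\right) = 6 + S^{2} + 7 S$)
$x{\left(-12 \right)} \left(-78\right) = \left(6 + \left(-12\right)^{2} + 7 \left(-12\right)\right) \left(-78\right) = \left(6 + 144 - 84\right) \left(-78\right) = 66 \left(-78\right) = -5148$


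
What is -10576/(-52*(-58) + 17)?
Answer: -10576/3033 ≈ -3.4870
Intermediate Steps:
-10576/(-52*(-58) + 17) = -10576/(3016 + 17) = -10576/3033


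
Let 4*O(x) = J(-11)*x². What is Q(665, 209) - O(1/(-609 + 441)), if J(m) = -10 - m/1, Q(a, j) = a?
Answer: 75075839/112896 ≈ 665.00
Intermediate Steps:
J(m) = -10 - m
O(x) = x²/4 (O(x) = ((-10 - 1*(-11))*x²)/4 = ((-10 + 11)*x²)/4 = (1*x²)/4 = x²/4)
Q(665, 209) - O(1/(-609 + 441)) = 665 - (1/(-609 + 441))²/4 = 665 - (1/(-168))²/4 = 665 - (-1/168)²/4 = 665 - 1/(4*28224) = 665 - 1*1/112896 = 665 - 1/112896 = 75075839/112896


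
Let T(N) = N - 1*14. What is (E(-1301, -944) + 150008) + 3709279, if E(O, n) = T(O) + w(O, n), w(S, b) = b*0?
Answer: 3857972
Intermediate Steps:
T(N) = -14 + N (T(N) = N - 14 = -14 + N)
w(S, b) = 0
E(O, n) = -14 + O (E(O, n) = (-14 + O) + 0 = -14 + O)
(E(-1301, -944) + 150008) + 3709279 = ((-14 - 1301) + 150008) + 3709279 = (-1315 + 150008) + 3709279 = 148693 + 3709279 = 3857972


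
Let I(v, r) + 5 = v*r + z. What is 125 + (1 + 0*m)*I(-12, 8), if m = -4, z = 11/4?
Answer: 107/4 ≈ 26.750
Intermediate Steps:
z = 11/4 (z = 11*(¼) = 11/4 ≈ 2.7500)
I(v, r) = -9/4 + r*v (I(v, r) = -5 + (v*r + 11/4) = -5 + (r*v + 11/4) = -5 + (11/4 + r*v) = -9/4 + r*v)
125 + (1 + 0*m)*I(-12, 8) = 125 + (1 + 0*(-4))*(-9/4 + 8*(-12)) = 125 + (1 + 0)*(-9/4 - 96) = 125 + 1*(-393/4) = 125 - 393/4 = 107/4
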